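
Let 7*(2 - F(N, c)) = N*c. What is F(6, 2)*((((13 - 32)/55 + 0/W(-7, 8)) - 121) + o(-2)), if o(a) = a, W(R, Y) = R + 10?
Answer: -13568/385 ≈ -35.242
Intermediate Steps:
W(R, Y) = 10 + R
F(N, c) = 2 - N*c/7
F(6, 2)*((((13 - 32)/55 + 0/W(-7, 8)) - 121) + o(-2)) = (2 - ⅐*6*2)*((((13 - 32)/55 + 0/(10 - 7)) - 121) - 2) = (2 - 12/7)*(((-19*1/55 + 0/3) - 121) - 2) = 2*(((-19/55 + 0*(⅓)) - 121) - 2)/7 = 2*(((-19/55 + 0) - 121) - 2)/7 = 2*((-19/55 - 121) - 2)/7 = 2*(-6674/55 - 2)/7 = (2/7)*(-6784/55) = -13568/385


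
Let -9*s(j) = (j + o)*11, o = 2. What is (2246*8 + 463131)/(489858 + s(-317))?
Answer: 481099/490243 ≈ 0.98135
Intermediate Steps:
s(j) = -22/9 - 11*j/9 (s(j) = -(j + 2)*11/9 = -(2 + j)*11/9 = -(22 + 11*j)/9 = -22/9 - 11*j/9)
(2246*8 + 463131)/(489858 + s(-317)) = (2246*8 + 463131)/(489858 + (-22/9 - 11/9*(-317))) = (17968 + 463131)/(489858 + (-22/9 + 3487/9)) = 481099/(489858 + 385) = 481099/490243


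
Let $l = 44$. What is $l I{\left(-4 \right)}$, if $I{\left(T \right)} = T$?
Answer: $-176$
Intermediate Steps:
$l I{\left(-4 \right)} = 44 \left(-4\right) = -176$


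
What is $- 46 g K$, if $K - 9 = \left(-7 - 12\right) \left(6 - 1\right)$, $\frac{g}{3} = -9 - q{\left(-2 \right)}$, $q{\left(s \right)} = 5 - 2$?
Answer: $-142416$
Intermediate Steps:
$q{\left(s \right)} = 3$
$g = -36$ ($g = 3 \left(-9 - 3\right) = 3 \left(-12\right) = -36$)
$K = -86$ ($K = 9 + \left(-7 - 12\right) \left(6 - 1\right) = 9 - 95 = -86$)
$- 46 g K = \left(-46\right) \left(-36\right) \left(-86\right) = 1656 \left(-86\right) = -142416$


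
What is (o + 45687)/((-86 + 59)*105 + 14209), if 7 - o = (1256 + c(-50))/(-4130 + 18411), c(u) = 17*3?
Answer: 652554707/162432094 ≈ 4.0174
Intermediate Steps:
c(u) = 51
o = 98660/14281 (o = 7 - (1256 + 51)/(-4130 + 18411) = 7 - 1307/14281 = 98660/14281 ≈ 6.9085)
(o + 45687)/((-86 + 59)*105 + 14209) = (98660/14281 + 45687)/((-86 + 59)*105 + 14209) = 652554707/(14281*(-27*105 + 14209)) = 652554707/(14281*(-2835 + 14209)) = (652554707/14281)/11374 = (652554707/14281)*(1/11374) = 652554707/162432094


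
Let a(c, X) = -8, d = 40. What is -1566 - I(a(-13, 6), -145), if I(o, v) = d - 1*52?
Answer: -1554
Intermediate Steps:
I(o, v) = -12 (I(o, v) = 40 - 1*52 = 40 - 52 = -12)
-1566 - I(a(-13, 6), -145) = -1566 - 1*(-12) = -1566 + 12 = -1554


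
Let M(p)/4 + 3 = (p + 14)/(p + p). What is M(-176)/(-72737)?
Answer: 447/3200428 ≈ 0.00013967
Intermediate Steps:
M(p) = -12 + 2*(14 + p)/p (M(p) = -12 + 4*((p + 14)/(p + p)) = -12 + 4*((14 + p)/((2*p))) = -12 + 4*((14 + p)*(1/(2*p))) = -12 + 4*((14 + p)/(2*p)) = -12 + 2*(14 + p)/p)
M(-176)/(-72737) = (-10 + 28/(-176))/(-72737) = (-10 + 28*(-1/176))*(-1/72737) = (-10 - 7/44)*(-1/72737) = -447/44*(-1/72737) = 447/3200428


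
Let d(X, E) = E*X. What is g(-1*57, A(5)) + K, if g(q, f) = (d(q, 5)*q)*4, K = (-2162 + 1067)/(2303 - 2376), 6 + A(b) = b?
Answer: 64995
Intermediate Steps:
A(b) = -6 + b
K = 15 (K = -1095/(-73) = -1095*(-1/73) = 15)
g(q, f) = 20*q**2 (g(q, f) = ((5*q)*q)*4 = (5*q**2)*4 = 20*q**2)
g(-1*57, A(5)) + K = 20*(-1*57)**2 + 15 = 20*(-57)**2 + 15 = 20*3249 + 15 = 64980 + 15 = 64995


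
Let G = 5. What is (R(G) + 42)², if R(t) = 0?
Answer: 1764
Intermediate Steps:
(R(G) + 42)² = (0 + 42)² = 42² = 1764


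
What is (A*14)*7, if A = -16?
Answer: -1568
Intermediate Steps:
(A*14)*7 = -16*14*7 = -224*7 = -1568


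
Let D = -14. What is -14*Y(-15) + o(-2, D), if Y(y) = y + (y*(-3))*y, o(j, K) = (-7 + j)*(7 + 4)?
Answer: 9561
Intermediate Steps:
o(j, K) = -77 + 11*j (o(j, K) = (-7 + j)*11 = -77 + 11*j)
Y(y) = y - 3*y² (Y(y) = y + (-3*y)*y = y - 3*y²)
-14*Y(-15) + o(-2, D) = -(-210)*(1 - 3*(-15)) + (-77 + 11*(-2)) = -(-210)*(1 + 45) + (-77 - 22) = -(-210)*46 - 99 = -14*(-690) - 99 = 9660 - 99 = 9561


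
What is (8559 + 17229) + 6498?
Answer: 32286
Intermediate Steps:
(8559 + 17229) + 6498 = 25788 + 6498 = 32286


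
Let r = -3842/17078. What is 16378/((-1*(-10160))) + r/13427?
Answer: 938884911237/582438017240 ≈ 1.6120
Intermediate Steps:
r = -1921/8539 (r = -3842*1/17078 = -1921/8539 ≈ -0.22497)
16378/((-1*(-10160))) + r/13427 = 16378/((-1*(-10160))) - 1921/8539/13427 = 16378/10160 - 1921/8539*1/13427 = 16378*(1/10160) - 1921/114653153 = 8189/5080 - 1921/114653153 = 938884911237/582438017240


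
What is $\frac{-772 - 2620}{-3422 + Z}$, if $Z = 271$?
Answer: $\frac{3392}{3151} \approx 1.0765$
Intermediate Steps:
$\frac{-772 - 2620}{-3422 + Z} = \frac{-772 - 2620}{-3422 + 271} = - \frac{3392}{-3151} = \left(-3392\right) \left(- \frac{1}{3151}\right) = \frac{3392}{3151}$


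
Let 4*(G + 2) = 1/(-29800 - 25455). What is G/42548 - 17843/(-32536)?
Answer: 2996079597809/5463700155760 ≈ 0.54836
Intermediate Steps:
G = -442041/221020 (G = -2 + 1/(4*(-29800 - 25455)) = -2 + (¼)/(-55255) = -2 + (¼)*(-1/55255) = -2 - 1/221020 = -442041/221020 ≈ -2.0000)
G/42548 - 17843/(-32536) = -442041/221020/42548 - 17843/(-32536) = -442041/221020*1/42548 - 17843*(-1/32536) = -442041/9403958960 + 2549/4648 = 2996079597809/5463700155760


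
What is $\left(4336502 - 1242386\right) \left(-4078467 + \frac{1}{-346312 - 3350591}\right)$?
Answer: $- \frac{15550714394462987144}{1232301} \approx -1.2619 \cdot 10^{13}$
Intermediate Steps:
$\left(4336502 - 1242386\right) \left(-4078467 + \frac{1}{-346312 - 3350591}\right) = 3094116 \left(-4078467 + \frac{1}{-346312 - 3350591}\right) = 3094116 \left(-4078467 + \frac{1}{-3696903}\right) = 3094116 \left(-4078467 - \frac{1}{3696903}\right) = 3094116 \left(- \frac{15077696887702}{3696903}\right) = - \frac{15550714394462987144}{1232301}$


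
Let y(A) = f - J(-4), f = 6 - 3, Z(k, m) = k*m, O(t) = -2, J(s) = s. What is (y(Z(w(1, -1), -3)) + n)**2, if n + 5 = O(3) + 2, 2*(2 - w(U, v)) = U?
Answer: 4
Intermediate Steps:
w(U, v) = 2 - U/2
n = -5 (n = -5 + (-2 + 2) = -5 + 0 = -5)
f = 3
y(A) = 7 (y(A) = 3 - 1*(-4) = 3 + 4 = 7)
(y(Z(w(1, -1), -3)) + n)**2 = (7 - 5)**2 = 2**2 = 4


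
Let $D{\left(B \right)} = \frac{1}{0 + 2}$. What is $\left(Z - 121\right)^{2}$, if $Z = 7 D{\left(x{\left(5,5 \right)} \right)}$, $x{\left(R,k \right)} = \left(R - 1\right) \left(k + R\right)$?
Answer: $\frac{55225}{4} \approx 13806.0$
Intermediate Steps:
$x{\left(R,k \right)} = \left(-1 + R\right) \left(R + k\right)$
$D{\left(B \right)} = \frac{1}{2}$
$Z = \frac{7}{2}$ ($Z = 7 \cdot \frac{1}{2} = \frac{7}{2} \approx 3.5$)
$\left(Z - 121\right)^{2} = \left(\frac{7}{2} - 121\right)^{2} = \left(- \frac{235}{2}\right)^{2} = \frac{55225}{4}$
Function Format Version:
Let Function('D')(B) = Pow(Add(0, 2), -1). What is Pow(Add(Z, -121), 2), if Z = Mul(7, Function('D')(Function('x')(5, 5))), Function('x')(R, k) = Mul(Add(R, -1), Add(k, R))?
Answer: Rational(55225, 4) ≈ 13806.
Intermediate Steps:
Function('x')(R, k) = Mul(Add(-1, R), Add(R, k))
Function('D')(B) = Rational(1, 2) (Function('D')(B) = Pow(2, -1) = Rational(1, 2))
Z = Rational(7, 2) (Z = Mul(7, Rational(1, 2)) = Rational(7, 2) ≈ 3.5000)
Pow(Add(Z, -121), 2) = Pow(Add(Rational(7, 2), -121), 2) = Pow(Rational(-235, 2), 2) = Rational(55225, 4)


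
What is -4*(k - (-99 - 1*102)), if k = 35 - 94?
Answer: -568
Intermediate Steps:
k = -59
-4*(k - (-99 - 1*102)) = -4*(-59 - (-99 - 1*102)) = -4*(-59 - (-99 - 102)) = -4*(-59 - 1*(-201)) = -4*(-59 + 201) = -4*142 = -568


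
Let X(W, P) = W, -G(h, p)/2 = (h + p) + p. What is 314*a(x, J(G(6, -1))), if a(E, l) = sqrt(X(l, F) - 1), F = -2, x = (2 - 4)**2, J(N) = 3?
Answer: 314*sqrt(2) ≈ 444.06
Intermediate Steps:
G(h, p) = -4*p - 2*h (G(h, p) = -2*((h + p) + p) = -2*(h + 2*p) = -4*p - 2*h)
x = 4 (x = (-2)**2 = 4)
a(E, l) = sqrt(-1 + l) (a(E, l) = sqrt(l - 1) = sqrt(-1 + l))
314*a(x, J(G(6, -1))) = 314*sqrt(-1 + 3) = 314*sqrt(2)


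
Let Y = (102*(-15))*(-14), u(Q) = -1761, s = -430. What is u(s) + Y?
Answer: 19659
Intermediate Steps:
Y = 21420 (Y = -1530*(-14) = 21420)
u(s) + Y = -1761 + 21420 = 19659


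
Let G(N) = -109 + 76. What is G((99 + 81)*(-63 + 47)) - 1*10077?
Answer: -10110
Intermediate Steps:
G(N) = -33
G((99 + 81)*(-63 + 47)) - 1*10077 = -33 - 1*10077 = -33 - 10077 = -10110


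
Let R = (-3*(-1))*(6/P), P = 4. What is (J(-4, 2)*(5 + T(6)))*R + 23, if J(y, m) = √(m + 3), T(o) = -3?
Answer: 23 + 9*√5 ≈ 43.125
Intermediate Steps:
J(y, m) = √(3 + m)
R = 9/2 (R = (-3*(-1))*(6/4) = 3*(6*(¼)) = 3*(3/2) = 9/2 ≈ 4.5000)
(J(-4, 2)*(5 + T(6)))*R + 23 = (√(3 + 2)*(5 - 3))*(9/2) + 23 = (√5*2)*(9/2) + 23 = (2*√5)*(9/2) + 23 = 9*√5 + 23 = 23 + 9*√5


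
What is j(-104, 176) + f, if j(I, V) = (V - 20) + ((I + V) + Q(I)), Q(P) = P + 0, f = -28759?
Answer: -28635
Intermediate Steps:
Q(P) = P
j(I, V) = -20 + 2*I + 2*V (j(I, V) = (V - 20) + ((I + V) + I) = (-20 + V) + (V + 2*I) = -20 + 2*I + 2*V)
j(-104, 176) + f = (-20 + 2*(-104) + 2*176) - 28759 = (-20 - 208 + 352) - 28759 = 124 - 28759 = -28635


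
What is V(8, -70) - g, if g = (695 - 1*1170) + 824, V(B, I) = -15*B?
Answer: -469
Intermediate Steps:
g = 349 (g = (695 - 1170) + 824 = -475 + 824 = 349)
V(8, -70) - g = -15*8 - 1*349 = -120 - 349 = -469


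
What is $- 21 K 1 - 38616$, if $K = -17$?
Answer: $-38259$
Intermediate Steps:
$- 21 K 1 - 38616 = \left(-21\right) \left(-17\right) 1 - 38616 = 357 \cdot 1 - 38616 = 357 - 38616 = -38259$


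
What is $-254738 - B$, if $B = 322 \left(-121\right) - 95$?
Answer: $-215681$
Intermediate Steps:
$B = -39057$ ($B = -38962 - 95 = -39057$)
$-254738 - B = -254738 - -39057 = -254738 + 39057 = -215681$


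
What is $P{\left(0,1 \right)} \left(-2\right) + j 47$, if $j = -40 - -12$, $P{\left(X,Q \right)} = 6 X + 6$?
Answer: $-1328$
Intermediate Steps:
$P{\left(X,Q \right)} = 6 + 6 X$
$j = -28$ ($j = -40 + 12 = -28$)
$P{\left(0,1 \right)} \left(-2\right) + j 47 = \left(6 + 6 \cdot 0\right) \left(-2\right) - 1316 = \left(6 + 0\right) \left(-2\right) - 1316 = 6 \left(-2\right) - 1316 = -12 - 1316 = -1328$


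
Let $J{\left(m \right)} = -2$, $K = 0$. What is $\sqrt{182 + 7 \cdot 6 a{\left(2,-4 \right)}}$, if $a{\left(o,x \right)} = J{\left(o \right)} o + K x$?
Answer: $\sqrt{14} \approx 3.7417$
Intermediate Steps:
$a{\left(o,x \right)} = - 2 o$ ($a{\left(o,x \right)} = - 2 o + 0 x = - 2 o + 0 = - 2 o$)
$\sqrt{182 + 7 \cdot 6 a{\left(2,-4 \right)}} = \sqrt{182 + 7 \cdot 6 \left(\left(-2\right) 2\right)} = \sqrt{182 + 42 \left(-4\right)} = \sqrt{182 - 168} = \sqrt{14}$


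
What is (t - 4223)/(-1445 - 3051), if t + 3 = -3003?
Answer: 7229/4496 ≈ 1.6079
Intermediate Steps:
t = -3006 (t = -3 - 3003 = -3006)
(t - 4223)/(-1445 - 3051) = (-3006 - 4223)/(-1445 - 3051) = -7229/(-4496) = -7229*(-1/4496) = 7229/4496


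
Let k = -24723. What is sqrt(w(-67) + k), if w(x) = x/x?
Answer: I*sqrt(24722) ≈ 157.23*I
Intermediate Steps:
w(x) = 1
sqrt(w(-67) + k) = sqrt(1 - 24723) = sqrt(-24722) = I*sqrt(24722)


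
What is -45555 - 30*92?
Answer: -48315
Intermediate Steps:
-45555 - 30*92 = -45555 - 2760 = -48315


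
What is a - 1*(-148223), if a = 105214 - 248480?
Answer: 4957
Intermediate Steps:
a = -143266
a - 1*(-148223) = -143266 - 1*(-148223) = -143266 + 148223 = 4957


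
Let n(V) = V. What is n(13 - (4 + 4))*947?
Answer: 4735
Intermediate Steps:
n(13 - (4 + 4))*947 = (13 - (4 + 4))*947 = (13 - 1*8)*947 = (13 - 8)*947 = 5*947 = 4735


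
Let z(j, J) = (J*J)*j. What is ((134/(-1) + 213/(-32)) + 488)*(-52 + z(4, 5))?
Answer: 33345/2 ≈ 16673.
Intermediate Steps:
z(j, J) = j*J**2 (z(j, J) = J**2*j = j*J**2)
((134/(-1) + 213/(-32)) + 488)*(-52 + z(4, 5)) = ((134/(-1) + 213/(-32)) + 488)*(-52 + 4*5**2) = ((134*(-1) + 213*(-1/32)) + 488)*(-52 + 4*25) = ((-134 - 213/32) + 488)*(-52 + 100) = (-4501/32 + 488)*48 = (11115/32)*48 = 33345/2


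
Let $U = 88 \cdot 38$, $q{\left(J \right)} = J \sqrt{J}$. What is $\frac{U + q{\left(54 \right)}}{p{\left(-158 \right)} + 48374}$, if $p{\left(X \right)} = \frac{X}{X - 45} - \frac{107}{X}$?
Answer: $\frac{107255456}{1551594361} + \frac{5195988 \sqrt{6}}{1551594361} \approx 0.077329$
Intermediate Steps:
$q{\left(J \right)} = J^{\frac{3}{2}}$
$p{\left(X \right)} = - \frac{107}{X} + \frac{X}{-45 + X}$ ($p{\left(X \right)} = \frac{X}{-45 + X} - \frac{107}{X} = - \frac{107}{X} + \frac{X}{-45 + X}$)
$U = 3344$
$\frac{U + q{\left(54 \right)}}{p{\left(-158 \right)} + 48374} = \frac{3344 + 54^{\frac{3}{2}}}{\frac{4815 + \left(-158\right)^{2} - -16906}{\left(-158\right) \left(-45 - 158\right)} + 48374} = \frac{3344 + 162 \sqrt{6}}{- \frac{4815 + 24964 + 16906}{158 \left(-203\right)} + 48374} = \frac{3344 + 162 \sqrt{6}}{\left(- \frac{1}{158}\right) \left(- \frac{1}{203}\right) 46685 + 48374} = \frac{3344 + 162 \sqrt{6}}{\frac{46685}{32074} + 48374} = \frac{3344 + 162 \sqrt{6}}{\frac{1551594361}{32074}} = \left(3344 + 162 \sqrt{6}\right) \frac{32074}{1551594361} = \frac{107255456}{1551594361} + \frac{5195988 \sqrt{6}}{1551594361}$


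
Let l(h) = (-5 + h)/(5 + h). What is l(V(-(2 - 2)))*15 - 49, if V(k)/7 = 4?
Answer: -424/11 ≈ -38.545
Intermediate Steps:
V(k) = 28 (V(k) = 7*4 = 28)
l(h) = (-5 + h)/(5 + h)
l(V(-(2 - 2)))*15 - 49 = ((-5 + 28)/(5 + 28))*15 - 49 = (23/33)*15 - 49 = 115/11 - 49 = -424/11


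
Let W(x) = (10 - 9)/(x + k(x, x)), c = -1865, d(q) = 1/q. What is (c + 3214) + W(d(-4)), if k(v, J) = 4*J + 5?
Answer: 20239/15 ≈ 1349.3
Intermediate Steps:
k(v, J) = 5 + 4*J
W(x) = 1/(5 + 5*x) (W(x) = (10 - 9)/(x + (5 + 4*x)) = 1/(5 + 5*x))
(c + 3214) + W(d(-4)) = (-1865 + 3214) + 1/(5*(1 + 1/(-4))) = 1349 + 1/(5*(1 - 1/4)) = 1349 + 1/(5*(3/4)) = 1349 + (1/5)*(4/3) = 1349 + 4/15 = 20239/15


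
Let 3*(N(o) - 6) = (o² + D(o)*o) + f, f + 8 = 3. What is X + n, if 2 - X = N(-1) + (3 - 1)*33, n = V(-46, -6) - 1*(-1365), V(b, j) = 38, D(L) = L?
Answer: 1334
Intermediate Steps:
f = -5 (f = -8 + 3 = -5)
N(o) = 13/3 + 2*o²/3 (N(o) = 6 + ((o² + o*o) - 5)/3 = 6 + ((o² + o²) - 5)/3 = 6 + (2*o² - 5)/3 = 6 + (-5 + 2*o²)/3 = 6 + (-5/3 + 2*o²/3) = 13/3 + 2*o²/3)
n = 1403 (n = 38 - 1*(-1365) = 38 + 1365 = 1403)
X = -69 (X = 2 - ((13/3 + (⅔)*(-1)²) + (3 - 1)*33) = 2 - ((13/3 + (⅔)*1) + 2*33) = 2 - ((13/3 + ⅔) + 66) = 2 - (5 + 66) = 2 - 1*71 = 2 - 71 = -69)
X + n = -69 + 1403 = 1334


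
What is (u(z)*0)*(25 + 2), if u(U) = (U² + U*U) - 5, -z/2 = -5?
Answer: 0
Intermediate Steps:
z = 10 (z = -2*(-5) = 10)
u(U) = -5 + 2*U² (u(U) = (U² + U²) - 5 = 2*U² - 5 = -5 + 2*U²)
(u(z)*0)*(25 + 2) = ((-5 + 2*10²)*0)*(25 + 2) = ((-5 + 2*100)*0)*27 = ((-5 + 200)*0)*27 = (195*0)*27 = 0*27 = 0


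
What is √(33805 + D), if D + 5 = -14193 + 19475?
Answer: √39082 ≈ 197.69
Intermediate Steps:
D = 5277 (D = -5 + (-14193 + 19475) = -5 + 5282 = 5277)
√(33805 + D) = √(33805 + 5277) = √39082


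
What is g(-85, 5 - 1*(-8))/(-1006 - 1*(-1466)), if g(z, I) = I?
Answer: 13/460 ≈ 0.028261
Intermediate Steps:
g(-85, 5 - 1*(-8))/(-1006 - 1*(-1466)) = (5 - 1*(-8))/(-1006 - 1*(-1466)) = (5 + 8)/(-1006 + 1466) = 13/460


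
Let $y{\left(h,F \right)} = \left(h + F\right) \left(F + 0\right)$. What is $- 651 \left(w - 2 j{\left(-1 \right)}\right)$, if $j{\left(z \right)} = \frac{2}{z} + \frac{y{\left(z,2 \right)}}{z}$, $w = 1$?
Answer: $-5859$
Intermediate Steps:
$y{\left(h,F \right)} = F \left(F + h\right)$ ($y{\left(h,F \right)} = \left(F + h\right) F = F \left(F + h\right)$)
$j{\left(z \right)} = \frac{2}{z} + \frac{4 + 2 z}{z}$ ($j{\left(z \right)} = \frac{2}{z} + \frac{2 \left(2 + z\right)}{z} = \frac{2}{z} + \frac{4 + 2 z}{z}$)
$- 651 \left(w - 2 j{\left(-1 \right)}\right) = - 651 \left(1 - 2 \left(2 + \frac{6}{-1}\right)\right) = - 651 \left(1 - 2 \left(2 + 6 \left(-1\right)\right)\right) = - 651 \left(1 - 2 \left(2 - 6\right)\right) = - 651 \left(1 - -8\right) = - 651 \left(1 + 8\right) = \left(-651\right) 9 = -5859$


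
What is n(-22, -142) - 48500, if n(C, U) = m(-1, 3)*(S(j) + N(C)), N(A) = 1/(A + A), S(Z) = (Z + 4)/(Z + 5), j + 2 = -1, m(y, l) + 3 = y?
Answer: -533521/11 ≈ -48502.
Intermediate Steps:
m(y, l) = -3 + y
j = -3 (j = -2 - 1 = -3)
S(Z) = (4 + Z)/(5 + Z)
N(A) = 1/(2*A)
n(C, U) = -2 - 2/C (n(C, U) = (-3 - 1)*((4 - 3)/(5 - 3) + 1/(2*C)) = -4*(1/2 + 1/(2*C)) = -4*((½)*1 + 1/(2*C)) = -4*(½ + 1/(2*C)) = -2 - 2/C)
n(-22, -142) - 48500 = (-2 - 2/(-22)) - 48500 = (-2 - 2*(-1/22)) - 48500 = (-2 + 1/11) - 48500 = -21/11 - 48500 = -533521/11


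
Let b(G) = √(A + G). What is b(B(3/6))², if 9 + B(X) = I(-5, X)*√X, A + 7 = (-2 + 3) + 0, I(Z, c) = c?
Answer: -15 + √2/4 ≈ -14.646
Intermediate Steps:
A = -6 (A = -7 + ((-2 + 3) + 0) = -7 + (1 + 0) = -7 + 1 = -6)
B(X) = -9 + X^(3/2) (B(X) = -9 + X*√X = -9 + X^(3/2))
b(G) = √(-6 + G)
b(B(3/6))² = (√(-6 + (-9 + (3/6)^(3/2))))² = (√(-6 + (-9 + (3*(⅙))^(3/2))))² = (√(-6 + (-9 + (½)^(3/2))))² = (√(-6 + (-9 + √2/4)))² = (√(-15 + √2/4))² = -15 + √2/4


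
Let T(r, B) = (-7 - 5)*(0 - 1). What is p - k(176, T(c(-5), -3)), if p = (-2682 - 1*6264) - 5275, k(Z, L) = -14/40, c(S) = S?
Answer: -284413/20 ≈ -14221.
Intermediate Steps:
T(r, B) = 12 (T(r, B) = -12*(-1) = 12)
k(Z, L) = -7/20 (k(Z, L) = -14*1/40 = -7/20)
p = -14221 (p = (-2682 - 6264) - 5275 = -8946 - 5275 = -14221)
p - k(176, T(c(-5), -3)) = -14221 - 1*(-7/20) = -14221 + 7/20 = -284413/20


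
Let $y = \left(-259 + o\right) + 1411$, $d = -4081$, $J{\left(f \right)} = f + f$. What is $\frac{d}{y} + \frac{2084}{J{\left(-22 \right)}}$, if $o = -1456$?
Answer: $- \frac{113493}{3344} \approx -33.939$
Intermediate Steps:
$J{\left(f \right)} = 2 f$
$y = -304$ ($y = \left(-259 - 1456\right) + 1411 = -1715 + 1411 = -304$)
$\frac{d}{y} + \frac{2084}{J{\left(-22 \right)}} = - \frac{4081}{-304} + \frac{2084}{2 \left(-22\right)} = \left(-4081\right) \left(- \frac{1}{304}\right) + \frac{2084}{-44} = \frac{4081}{304} + 2084 \left(- \frac{1}{44}\right) = \frac{4081}{304} - \frac{521}{11} = - \frac{113493}{3344}$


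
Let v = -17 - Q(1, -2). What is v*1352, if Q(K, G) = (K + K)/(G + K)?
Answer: -20280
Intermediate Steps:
Q(K, G) = 2*K/(G + K) (Q(K, G) = (2*K)/(G + K) = 2*K/(G + K))
v = -15 (v = -17 - 2/(-2 + 1) = -17 - 2/(-1) = -17 - 2*(-1) = -17 - 1*(-2) = -17 + 2 = -15)
v*1352 = -15*1352 = -20280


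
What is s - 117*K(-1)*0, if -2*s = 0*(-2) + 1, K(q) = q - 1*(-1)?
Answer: -½ ≈ -0.50000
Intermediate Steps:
K(q) = 1 + q (K(q) = q + 1 = 1 + q)
s = -½ (s = -(0*(-2) + 1)/2 = -(0 + 1)/2 = -½*1 = -½ ≈ -0.50000)
s - 117*K(-1)*0 = -½ - 117*(1 - 1)*0 = -½ - 0*0 = -½ - 117*0 = -½ + 0 = -½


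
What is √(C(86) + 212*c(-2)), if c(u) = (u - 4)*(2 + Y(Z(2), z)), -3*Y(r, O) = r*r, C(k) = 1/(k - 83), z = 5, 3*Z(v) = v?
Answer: I*√21197/3 ≈ 48.531*I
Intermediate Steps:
Z(v) = v/3
C(k) = 1/(-83 + k)
Y(r, O) = -r²/3 (Y(r, O) = -r*r/3 = -r²/3)
c(u) = -200/27 + 50*u/27 (c(u) = (u - 4)*(2 - ((⅓)*2)²/3) = (-4 + u)*(2 - (⅔)²/3) = (-4 + u)*(2 - ⅓*4/9) = (-4 + u)*(2 - 4/27) = (-4 + u)*(50/27) = -200/27 + 50*u/27)
√(C(86) + 212*c(-2)) = √(1/(-83 + 86) + 212*(-200/27 + (50/27)*(-2))) = √(1/3 + 212*(-200/27 - 100/27)) = √(⅓ + 212*(-100/9)) = √(⅓ - 21200/9) = √(-21197/9) = I*√21197/3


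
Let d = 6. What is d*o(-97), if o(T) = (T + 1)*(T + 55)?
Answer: 24192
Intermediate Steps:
o(T) = (1 + T)*(55 + T)
d*o(-97) = 6*(55 + (-97)**2 + 56*(-97)) = 6*(55 + 9409 - 5432) = 6*4032 = 24192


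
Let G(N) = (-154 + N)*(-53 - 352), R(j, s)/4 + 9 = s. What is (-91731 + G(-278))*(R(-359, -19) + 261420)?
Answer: 21748403532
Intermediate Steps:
R(j, s) = -36 + 4*s
G(N) = 62370 - 405*N (G(N) = (-154 + N)*(-405) = 62370 - 405*N)
(-91731 + G(-278))*(R(-359, -19) + 261420) = (-91731 + (62370 - 405*(-278)))*((-36 + 4*(-19)) + 261420) = (-91731 + (62370 + 112590))*((-36 - 76) + 261420) = (-91731 + 174960)*(-112 + 261420) = 83229*261308 = 21748403532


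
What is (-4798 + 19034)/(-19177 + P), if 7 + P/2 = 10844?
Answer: 14236/2497 ≈ 5.7012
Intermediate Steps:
P = 21674 (P = -14 + 2*10844 = -14 + 21688 = 21674)
(-4798 + 19034)/(-19177 + P) = (-4798 + 19034)/(-19177 + 21674) = 14236/2497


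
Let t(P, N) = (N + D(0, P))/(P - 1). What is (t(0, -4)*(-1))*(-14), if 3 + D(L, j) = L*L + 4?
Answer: 42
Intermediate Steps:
D(L, j) = 1 + L**2 (D(L, j) = -3 + (L*L + 4) = -3 + (L**2 + 4) = -3 + (4 + L**2) = 1 + L**2)
t(P, N) = (1 + N)/(-1 + P) (t(P, N) = (N + (1 + 0**2))/(P - 1) = (N + (1 + 0))/(-1 + P) = (N + 1)/(-1 + P) = (1 + N)/(-1 + P))
(t(0, -4)*(-1))*(-14) = (((1 - 4)/(-1 + 0))*(-1))*(-14) = ((-3/(-1))*(-1))*(-14) = (-1*(-3)*(-1))*(-14) = (3*(-1))*(-14) = -3*(-14) = 42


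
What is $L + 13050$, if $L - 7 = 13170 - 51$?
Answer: $26176$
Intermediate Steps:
$L = 13126$ ($L = 7 + \left(13170 - 51\right) = 7 + 13119 = 13126$)
$L + 13050 = 13126 + 13050 = 26176$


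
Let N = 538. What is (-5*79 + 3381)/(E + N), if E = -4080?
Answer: -1493/1771 ≈ -0.84303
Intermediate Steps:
(-5*79 + 3381)/(E + N) = (-5*79 + 3381)/(-4080 + 538) = (-395 + 3381)/(-3542) = 2986*(-1/3542) = -1493/1771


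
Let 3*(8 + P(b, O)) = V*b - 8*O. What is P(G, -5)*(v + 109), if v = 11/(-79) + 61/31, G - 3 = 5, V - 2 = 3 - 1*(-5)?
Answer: 8685408/2449 ≈ 3546.5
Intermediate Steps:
V = 10 (V = 2 + (3 - 1*(-5)) = 2 + (3 + 5) = 2 + 8 = 10)
G = 8 (G = 3 + 5 = 8)
v = 4478/2449 (v = 11*(-1/79) + 61*(1/31) = -11/79 + 61/31 = 4478/2449 ≈ 1.8285)
P(b, O) = -8 - 8*O/3 + 10*b/3 (P(b, O) = -8 + (10*b - 8*O)/3 = -8 + (-8*O + 10*b)/3 = -8 + (-8*O/3 + 10*b/3) = -8 - 8*O/3 + 10*b/3)
P(G, -5)*(v + 109) = (-8 - 8/3*(-5) + (10/3)*8)*(4478/2449 + 109) = (-8 + 40/3 + 80/3)*(271419/2449) = 32*(271419/2449) = 8685408/2449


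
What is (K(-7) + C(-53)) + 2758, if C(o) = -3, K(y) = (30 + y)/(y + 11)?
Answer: 11043/4 ≈ 2760.8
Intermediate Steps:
K(y) = (30 + y)/(11 + y)
(K(-7) + C(-53)) + 2758 = ((30 - 7)/(11 - 7) - 3) + 2758 = (23/4 - 3) + 2758 = 11/4 + 2758 = 11043/4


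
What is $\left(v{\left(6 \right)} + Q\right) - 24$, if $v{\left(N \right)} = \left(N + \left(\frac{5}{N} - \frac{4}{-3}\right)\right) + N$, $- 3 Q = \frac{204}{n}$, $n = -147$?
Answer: $- \frac{2755}{294} \approx -9.3707$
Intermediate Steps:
$Q = \frac{68}{147}$ ($Q = - \frac{204 \frac{1}{-147}}{3} = - \frac{204 \left(- \frac{1}{147}\right)}{3} = \left(- \frac{1}{3}\right) \left(- \frac{68}{49}\right) = \frac{68}{147} \approx 0.46258$)
$v{\left(N \right)} = \frac{4}{3} + 2 N + \frac{5}{N}$ ($v{\left(N \right)} = \left(N + \left(\frac{5}{N} - - \frac{4}{3}\right)\right) + N = \left(N + \left(\frac{5}{N} + \frac{4}{3}\right)\right) + N = \left(N + \left(\frac{4}{3} + \frac{5}{N}\right)\right) + N = \left(\frac{4}{3} + N + \frac{5}{N}\right) + N = \frac{4}{3} + 2 N + \frac{5}{N}$)
$\left(v{\left(6 \right)} + Q\right) - 24 = \left(\left(\frac{4}{3} + 2 \cdot 6 + \frac{5}{6}\right) + \frac{68}{147}\right) - 24 = \left(\left(\frac{4}{3} + 12 + 5 \cdot \frac{1}{6}\right) + \frac{68}{147}\right) - 24 = \left(\left(\frac{4}{3} + 12 + \frac{5}{6}\right) + \frac{68}{147}\right) - 24 = \left(\frac{85}{6} + \frac{68}{147}\right) - 24 = \frac{4301}{294} - 24 = - \frac{2755}{294}$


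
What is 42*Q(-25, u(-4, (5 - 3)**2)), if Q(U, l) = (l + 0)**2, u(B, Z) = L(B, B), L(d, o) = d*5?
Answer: 16800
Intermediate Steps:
L(d, o) = 5*d
u(B, Z) = 5*B
Q(U, l) = l**2
42*Q(-25, u(-4, (5 - 3)**2)) = 42*(5*(-4))**2 = 42*(-20)**2 = 42*400 = 16800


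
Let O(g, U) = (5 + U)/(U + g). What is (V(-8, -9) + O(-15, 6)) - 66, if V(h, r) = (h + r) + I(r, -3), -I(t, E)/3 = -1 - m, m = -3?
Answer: -812/9 ≈ -90.222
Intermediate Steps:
I(t, E) = -6 (I(t, E) = -3*(-1 - 1*(-3)) = -3*(-1 + 3) = -3*2 = -6)
O(g, U) = (5 + U)/(U + g)
V(h, r) = -6 + h + r (V(h, r) = (h + r) - 6 = -6 + h + r)
(V(-8, -9) + O(-15, 6)) - 66 = ((-6 - 8 - 9) + (5 + 6)/(6 - 15)) - 66 = (-23 + 11/(-9)) - 66 = (-23 - ⅑*11) - 66 = (-23 - 11/9) - 66 = -218/9 - 66 = -812/9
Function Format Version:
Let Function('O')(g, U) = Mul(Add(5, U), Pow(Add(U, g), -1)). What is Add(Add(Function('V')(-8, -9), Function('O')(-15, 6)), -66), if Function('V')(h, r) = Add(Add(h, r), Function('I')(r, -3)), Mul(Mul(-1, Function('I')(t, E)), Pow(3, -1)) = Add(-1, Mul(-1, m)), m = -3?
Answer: Rational(-812, 9) ≈ -90.222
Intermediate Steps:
Function('I')(t, E) = -6 (Function('I')(t, E) = Mul(-3, Add(-1, Mul(-1, -3))) = Mul(-3, Add(-1, 3)) = Mul(-3, 2) = -6)
Function('O')(g, U) = Mul(Pow(Add(U, g), -1), Add(5, U))
Function('V')(h, r) = Add(-6, h, r) (Function('V')(h, r) = Add(Add(h, r), -6) = Add(-6, h, r))
Add(Add(Function('V')(-8, -9), Function('O')(-15, 6)), -66) = Add(Add(Add(-6, -8, -9), Mul(Pow(Add(6, -15), -1), Add(5, 6))), -66) = Add(Add(-23, Mul(Pow(-9, -1), 11)), -66) = Add(Add(-23, Mul(Rational(-1, 9), 11)), -66) = Add(Add(-23, Rational(-11, 9)), -66) = Add(Rational(-218, 9), -66) = Rational(-812, 9)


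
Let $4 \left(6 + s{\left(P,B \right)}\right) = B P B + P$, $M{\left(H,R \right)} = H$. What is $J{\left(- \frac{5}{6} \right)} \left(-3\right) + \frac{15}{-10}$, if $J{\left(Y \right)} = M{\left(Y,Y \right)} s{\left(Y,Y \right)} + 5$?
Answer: $- \frac{55957}{1728} \approx -32.383$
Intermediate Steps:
$s{\left(P,B \right)} = -6 + \frac{P}{4} + \frac{P B^{2}}{4}$ ($s{\left(P,B \right)} = -6 + \frac{B P B + P}{4} = -6 + \frac{P B^{2} + P}{4} = -6 + \frac{P + P B^{2}}{4} = -6 + \left(\frac{P}{4} + \frac{P B^{2}}{4}\right) = -6 + \frac{P}{4} + \frac{P B^{2}}{4}$)
$J{\left(Y \right)} = 5 + Y \left(-6 + \frac{Y}{4} + \frac{Y^{3}}{4}\right)$ ($J{\left(Y \right)} = Y \left(-6 + \frac{Y}{4} + \frac{Y Y^{2}}{4}\right) + 5 = Y \left(-6 + \frac{Y}{4} + \frac{Y^{3}}{4}\right) + 5 = 5 + Y \left(-6 + \frac{Y}{4} + \frac{Y^{3}}{4}\right)$)
$J{\left(- \frac{5}{6} \right)} \left(-3\right) + \frac{15}{-10} = \left(5 + \frac{- \frac{5}{6} \left(-24 - \frac{5}{6} + \left(- \frac{5}{6}\right)^{3}\right)}{4}\right) \left(-3\right) + \frac{15}{-10} = \left(5 + \frac{\left(-5\right) \frac{1}{6} \left(-24 - \frac{5}{6} + \left(\left(-5\right) \frac{1}{6}\right)^{3}\right)}{4}\right) \left(-3\right) + 15 \left(- \frac{1}{10}\right) = \left(5 + \frac{1}{4} \left(- \frac{5}{6}\right) \left(-24 - \frac{5}{6} + \left(- \frac{5}{6}\right)^{3}\right)\right) \left(-3\right) - \frac{3}{2} = \left(5 + \frac{1}{4} \left(- \frac{5}{6}\right) \left(-24 - \frac{5}{6} - \frac{125}{216}\right)\right) \left(-3\right) - \frac{3}{2} = \left(5 + \frac{1}{4} \left(- \frac{5}{6}\right) \left(- \frac{5489}{216}\right)\right) \left(-3\right) - \frac{3}{2} = \left(5 + \frac{27445}{5184}\right) \left(-3\right) - \frac{3}{2} = \frac{53365}{5184} \left(-3\right) - \frac{3}{2} = - \frac{53365}{1728} - \frac{3}{2} = - \frac{55957}{1728}$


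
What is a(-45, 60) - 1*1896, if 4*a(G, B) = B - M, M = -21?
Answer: -7503/4 ≈ -1875.8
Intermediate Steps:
a(G, B) = 21/4 + B/4 (a(G, B) = (B - 1*(-21))/4 = (B + 21)/4 = (21 + B)/4 = 21/4 + B/4)
a(-45, 60) - 1*1896 = (21/4 + (1/4)*60) - 1*1896 = (21/4 + 15) - 1896 = 81/4 - 1896 = -7503/4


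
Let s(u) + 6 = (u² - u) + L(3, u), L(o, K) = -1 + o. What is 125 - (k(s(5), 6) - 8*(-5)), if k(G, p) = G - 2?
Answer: 71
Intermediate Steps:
s(u) = -4 + u² - u (s(u) = -6 + ((u² - u) + (-1 + 3)) = -6 + ((u² - u) + 2) = -6 + (2 + u² - u) = -4 + u² - u)
k(G, p) = -2 + G
125 - (k(s(5), 6) - 8*(-5)) = 125 - ((-2 + (-4 + 5² - 1*5)) - 8*(-5)) = 125 - ((-2 + (-4 + 25 - 5)) + 40) = 125 - ((-2 + 16) + 40) = 125 - (14 + 40) = 125 - 1*54 = 125 - 54 = 71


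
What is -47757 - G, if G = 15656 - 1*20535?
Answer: -42878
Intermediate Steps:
G = -4879 (G = 15656 - 20535 = -4879)
-47757 - G = -47757 - 1*(-4879) = -47757 + 4879 = -42878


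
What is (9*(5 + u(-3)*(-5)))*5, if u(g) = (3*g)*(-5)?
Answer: -9900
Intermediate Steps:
u(g) = -15*g
(9*(5 + u(-3)*(-5)))*5 = (9*(5 - 15*(-3)*(-5)))*5 = (9*(5 + 45*(-5)))*5 = (9*(5 - 225))*5 = (9*(-220))*5 = -1980*5 = -9900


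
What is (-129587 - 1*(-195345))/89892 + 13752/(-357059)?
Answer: 1011058679/1458943074 ≈ 0.69301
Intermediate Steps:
(-129587 - 1*(-195345))/89892 + 13752/(-357059) = (-129587 + 195345)*(1/89892) + 13752*(-1/357059) = 65758*(1/89892) - 13752/357059 = 2989/4086 - 13752/357059 = 1011058679/1458943074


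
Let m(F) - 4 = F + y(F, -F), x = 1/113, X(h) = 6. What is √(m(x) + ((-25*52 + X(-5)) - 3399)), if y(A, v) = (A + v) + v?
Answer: 3*I*√521 ≈ 68.476*I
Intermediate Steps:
y(A, v) = A + 2*v
x = 1/113 ≈ 0.0088496
m(F) = 4 (m(F) = 4 + (F + (F + 2*(-F))) = 4 + (F + (F - 2*F)) = 4 + (F - F) = 4 + 0 = 4)
√(m(x) + ((-25*52 + X(-5)) - 3399)) = √(4 + ((-25*52 + 6) - 3399)) = √(4 + ((-1300 + 6) - 3399)) = √(4 + (-1294 - 3399)) = √(4 - 4693) = √(-4689) = 3*I*√521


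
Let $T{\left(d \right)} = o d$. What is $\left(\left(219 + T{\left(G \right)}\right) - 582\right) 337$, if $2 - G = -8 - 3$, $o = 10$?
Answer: $-78521$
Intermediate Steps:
$G = 13$ ($G = 2 - \left(-8 - 3\right) = 2 - -11 = 2 + 11 = 13$)
$T{\left(d \right)} = 10 d$
$\left(\left(219 + T{\left(G \right)}\right) - 582\right) 337 = \left(\left(219 + 10 \cdot 13\right) - 582\right) 337 = \left(\left(219 + 130\right) - 582\right) 337 = \left(349 - 582\right) 337 = \left(-233\right) 337 = -78521$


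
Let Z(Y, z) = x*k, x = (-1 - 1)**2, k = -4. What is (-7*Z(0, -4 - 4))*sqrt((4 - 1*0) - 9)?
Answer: 112*I*sqrt(5) ≈ 250.44*I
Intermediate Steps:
x = 4 (x = (-2)**2 = 4)
Z(Y, z) = -16 (Z(Y, z) = 4*(-4) = -16)
(-7*Z(0, -4 - 4))*sqrt((4 - 1*0) - 9) = (-7*(-16))*sqrt((4 - 1*0) - 9) = 112*sqrt((4 + 0) - 9) = 112*sqrt(4 - 9) = 112*sqrt(-5) = 112*(I*sqrt(5)) = 112*I*sqrt(5)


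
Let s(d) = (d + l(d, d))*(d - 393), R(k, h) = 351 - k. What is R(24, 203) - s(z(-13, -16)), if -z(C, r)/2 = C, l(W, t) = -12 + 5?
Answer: 7300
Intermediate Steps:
l(W, t) = -7
z(C, r) = -2*C
s(d) = (-393 + d)*(-7 + d) (s(d) = (d - 7)*(d - 393) = (-7 + d)*(-393 + d) = (-393 + d)*(-7 + d))
R(24, 203) - s(z(-13, -16)) = (351 - 1*24) - (2751 + (-2*(-13))² - (-800)*(-13)) = (351 - 24) - (2751 + 26² - 400*26) = 327 - (2751 + 676 - 10400) = 327 - 1*(-6973) = 327 + 6973 = 7300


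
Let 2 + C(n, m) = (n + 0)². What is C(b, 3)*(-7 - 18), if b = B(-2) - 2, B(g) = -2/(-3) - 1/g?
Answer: 1175/36 ≈ 32.639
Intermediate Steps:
B(g) = ⅔ - 1/g (B(g) = -2*(-⅓) - 1/g = ⅔ - 1/g)
b = -⅚ (b = (⅔ - 1/(-2)) - 2 = (⅔ - 1*(-½)) - 2 = (⅔ + ½) - 2 = 7/6 - 2 = -⅚ ≈ -0.83333)
C(n, m) = -2 + n² (C(n, m) = -2 + (n + 0)² = -2 + n²)
C(b, 3)*(-7 - 18) = (-2 + (-⅚)²)*(-7 - 18) = (-2 + 25/36)*(-25) = -47/36*(-25) = 1175/36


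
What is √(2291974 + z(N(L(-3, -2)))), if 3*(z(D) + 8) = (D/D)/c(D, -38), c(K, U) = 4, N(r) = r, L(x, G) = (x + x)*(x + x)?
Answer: √82510779/6 ≈ 1513.9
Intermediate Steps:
L(x, G) = 4*x² (L(x, G) = (2*x)*(2*x) = 4*x²)
z(D) = -95/12 (z(D) = -8 + ((D/D)/4)/3 = -8 + (1*(¼))/3 = -8 + (⅓)*(¼) = -8 + 1/12 = -95/12)
√(2291974 + z(N(L(-3, -2)))) = √(2291974 - 95/12) = √(27503593/12) = √82510779/6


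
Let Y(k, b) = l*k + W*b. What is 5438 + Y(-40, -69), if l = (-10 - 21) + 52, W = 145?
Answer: -5407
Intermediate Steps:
l = 21 (l = -31 + 52 = 21)
Y(k, b) = 21*k + 145*b
5438 + Y(-40, -69) = 5438 + (21*(-40) + 145*(-69)) = 5438 + (-840 - 10005) = 5438 - 10845 = -5407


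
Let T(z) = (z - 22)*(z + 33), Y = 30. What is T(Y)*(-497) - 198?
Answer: -250686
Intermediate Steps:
T(z) = (-22 + z)*(33 + z)
T(Y)*(-497) - 198 = (-726 + 30² + 11*30)*(-497) - 198 = (-726 + 900 + 330)*(-497) - 198 = 504*(-497) - 198 = -250488 - 198 = -250686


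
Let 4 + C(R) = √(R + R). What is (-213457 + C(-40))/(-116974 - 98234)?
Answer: 213461/215208 - I*√5/53802 ≈ 0.99188 - 4.1561e-5*I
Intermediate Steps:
C(R) = -4 + √2*√R (C(R) = -4 + √(R + R) = -4 + √(2*R) = -4 + √2*√R)
(-213457 + C(-40))/(-116974 - 98234) = (-213457 + (-4 + √2*√(-40)))/(-116974 - 98234) = (-213457 + (-4 + √2*(2*I*√10)))/(-215208) = (-213457 + (-4 + 4*I*√5))*(-1/215208) = (-213461 + 4*I*√5)*(-1/215208) = 213461/215208 - I*√5/53802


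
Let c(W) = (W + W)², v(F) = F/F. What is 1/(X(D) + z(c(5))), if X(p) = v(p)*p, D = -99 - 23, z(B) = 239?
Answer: 1/117 ≈ 0.0085470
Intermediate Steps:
v(F) = 1
c(W) = 4*W² (c(W) = (2*W)² = 4*W²)
D = -122
X(p) = p (X(p) = 1*p = p)
1/(X(D) + z(c(5))) = 1/(-122 + 239) = 1/117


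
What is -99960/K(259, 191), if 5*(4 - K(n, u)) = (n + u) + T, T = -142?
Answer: 20825/12 ≈ 1735.4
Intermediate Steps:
K(n, u) = 162/5 - n/5 - u/5 (K(n, u) = 4 - ((n + u) - 142)/5 = 4 - (-142 + n + u)/5 = 4 + (142/5 - n/5 - u/5) = 162/5 - n/5 - u/5)
-99960/K(259, 191) = -99960/(162/5 - ⅕*259 - ⅕*191) = -99960/(162/5 - 259/5 - 191/5) = -99960/(-288/5) = -99960*(-5/288) = 20825/12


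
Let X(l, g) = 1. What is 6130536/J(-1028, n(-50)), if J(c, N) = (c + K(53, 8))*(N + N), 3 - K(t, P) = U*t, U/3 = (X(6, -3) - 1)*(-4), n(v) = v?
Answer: 1532634/25625 ≈ 59.810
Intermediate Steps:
U = 0 (U = 3*((1 - 1)*(-4)) = 3*(0*(-4)) = 3*0 = 0)
K(t, P) = 3 (K(t, P) = 3 - 0*t = 3 - 1*0 = 3 + 0 = 3)
J(c, N) = 2*N*(3 + c) (J(c, N) = (c + 3)*(N + N) = (3 + c)*(2*N) = 2*N*(3 + c))
6130536/J(-1028, n(-50)) = 6130536/((2*(-50)*(3 - 1028))) = 6130536/((2*(-50)*(-1025))) = 6130536/102500 = 6130536*(1/102500) = 1532634/25625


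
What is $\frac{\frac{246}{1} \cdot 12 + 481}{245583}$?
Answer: $\frac{3433}{245583} \approx 0.013979$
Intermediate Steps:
$\frac{\frac{246}{1} \cdot 12 + 481}{245583} = \left(246 \cdot 1 \cdot 12 + 481\right) \frac{1}{245583} = \left(246 \cdot 12 + 481\right) \frac{1}{245583} = \left(2952 + 481\right) \frac{1}{245583} = 3433 \cdot \frac{1}{245583} = \frac{3433}{245583}$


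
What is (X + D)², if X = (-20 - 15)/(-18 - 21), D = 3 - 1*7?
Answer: 14641/1521 ≈ 9.6259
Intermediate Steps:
D = -4 (D = 3 - 7 = -4)
X = 35/39 (X = -35/(-39) = -35*(-1/39) = 35/39 ≈ 0.89744)
(X + D)² = (35/39 - 4)² = (-121/39)² = 14641/1521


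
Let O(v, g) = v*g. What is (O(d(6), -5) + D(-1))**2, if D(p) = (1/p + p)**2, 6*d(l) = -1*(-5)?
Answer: 1/36 ≈ 0.027778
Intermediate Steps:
d(l) = 5/6 (d(l) = (-1*(-5))/6 = (1/6)*5 = 5/6)
O(v, g) = g*v
D(p) = (p + 1/p)**2
(O(d(6), -5) + D(-1))**2 = (-5*5/6 + (1 + (-1)**2)**2/(-1)**2)**2 = (-25/6 + 1*(1 + 1)**2)**2 = (-25/6 + 1*2**2)**2 = (-25/6 + 1*4)**2 = (-25/6 + 4)**2 = (-1/6)**2 = 1/36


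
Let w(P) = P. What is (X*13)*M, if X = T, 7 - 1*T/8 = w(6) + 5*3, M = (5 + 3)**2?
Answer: -93184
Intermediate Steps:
M = 64 (M = 8**2 = 64)
T = -112 (T = 56 - 8*(6 + 5*3) = 56 - 8*(6 + 15) = 56 - 8*21 = 56 - 168 = -112)
X = -112
(X*13)*M = -112*13*64 = -1456*64 = -93184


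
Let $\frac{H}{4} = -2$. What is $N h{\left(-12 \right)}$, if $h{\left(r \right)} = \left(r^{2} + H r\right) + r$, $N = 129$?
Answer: $29412$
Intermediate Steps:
$H = -8$ ($H = 4 \left(-2\right) = -8$)
$h{\left(r \right)} = r^{2} - 7 r$ ($h{\left(r \right)} = \left(r^{2} - 8 r\right) + r = r^{2} - 7 r$)
$N h{\left(-12 \right)} = 129 \left(- 12 \left(-7 - 12\right)\right) = 129 \left(\left(-12\right) \left(-19\right)\right) = 129 \cdot 228 = 29412$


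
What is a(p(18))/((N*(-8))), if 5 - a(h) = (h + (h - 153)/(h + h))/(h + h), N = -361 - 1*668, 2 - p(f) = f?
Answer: 4777/8429568 ≈ 0.00056670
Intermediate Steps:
p(f) = 2 - f
N = -1029 (N = -361 - 668 = -1029)
a(h) = 5 - (h + (-153 + h)/(2*h))/(2*h) (a(h) = 5 - (h + (h - 153)/(h + h))/(h + h) = 5 - (h + (-153 + h)/((2*h)))/(2*h) = 5 - (h + (-153 + h)*(1/(2*h)))*1/(2*h) = 5 - (h + (-153 + h)/(2*h))*1/(2*h) = 5 - (h + (-153 + h)/(2*h))/(2*h))
a(p(18))/((N*(-8))) = ((153 - (2 - 1*18) + 18*(2 - 1*18)**2)/(4*(2 - 1*18)**2))/((-1029*(-8))) = ((153 - (2 - 18) + 18*(2 - 18)**2)/(4*(2 - 18)**2))/8232 = ((1/4)*(153 - 1*(-16) + 18*(-16)**2)/(-16)**2)*(1/8232) = ((1/4)*(1/256)*(153 + 16 + 18*256))*(1/8232) = ((1/4)*(1/256)*(153 + 16 + 4608))*(1/8232) = ((1/4)*(1/256)*4777)*(1/8232) = (4777/1024)*(1/8232) = 4777/8429568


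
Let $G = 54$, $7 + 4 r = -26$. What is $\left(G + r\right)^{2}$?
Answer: $\frac{33489}{16} \approx 2093.1$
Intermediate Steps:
$r = - \frac{33}{4}$ ($r = - \frac{7}{4} + \frac{1}{4} \left(-26\right) = - \frac{7}{4} - \frac{13}{2} = - \frac{33}{4} \approx -8.25$)
$\left(G + r\right)^{2} = \left(54 - \frac{33}{4}\right)^{2} = \left(\frac{183}{4}\right)^{2} = \frac{33489}{16}$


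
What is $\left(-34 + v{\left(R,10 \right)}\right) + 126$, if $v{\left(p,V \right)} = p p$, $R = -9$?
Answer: $173$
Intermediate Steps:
$v{\left(p,V \right)} = p^{2}$
$\left(-34 + v{\left(R,10 \right)}\right) + 126 = \left(-34 + \left(-9\right)^{2}\right) + 126 = \left(-34 + 81\right) + 126 = 47 + 126 = 173$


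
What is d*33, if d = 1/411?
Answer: 11/137 ≈ 0.080292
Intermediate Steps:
d = 1/411 ≈ 0.0024331
d*33 = (1/411)*33 = 11/137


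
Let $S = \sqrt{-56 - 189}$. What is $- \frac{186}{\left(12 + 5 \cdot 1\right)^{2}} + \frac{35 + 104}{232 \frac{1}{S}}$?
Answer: $- \frac{186}{289} + \frac{973 i \sqrt{5}}{232} \approx -0.6436 + 9.378 i$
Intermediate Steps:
$S = 7 i \sqrt{5}$ ($S = \sqrt{-245} = 7 i \sqrt{5} \approx 15.652 i$)
$- \frac{186}{\left(12 + 5 \cdot 1\right)^{2}} + \frac{35 + 104}{232 \frac{1}{S}} = - \frac{186}{\left(12 + 5 \cdot 1\right)^{2}} + \frac{35 + 104}{232 \frac{1}{7 i \sqrt{5}}} = - \frac{186}{\left(12 + 5\right)^{2}} + \frac{139}{232 \left(- \frac{i \sqrt{5}}{35}\right)} = - \frac{186}{17^{2}} + \frac{139}{\left(- \frac{232}{35}\right) i \sqrt{5}} = - \frac{186}{289} + 139 \frac{7 i \sqrt{5}}{232} = \left(-186\right) \frac{1}{289} + \frac{973 i \sqrt{5}}{232} = - \frac{186}{289} + \frac{973 i \sqrt{5}}{232}$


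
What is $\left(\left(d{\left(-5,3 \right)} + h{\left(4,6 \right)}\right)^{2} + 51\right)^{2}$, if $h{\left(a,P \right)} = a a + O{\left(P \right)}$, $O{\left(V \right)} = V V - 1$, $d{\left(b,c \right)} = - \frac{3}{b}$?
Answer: $\frac{4602129921}{625} \approx 7.3634 \cdot 10^{6}$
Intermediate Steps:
$O{\left(V \right)} = -1 + V^{2}$ ($O{\left(V \right)} = V^{2} - 1 = -1 + V^{2}$)
$h{\left(a,P \right)} = -1 + P^{2} + a^{2}$ ($h{\left(a,P \right)} = a a + \left(-1 + P^{2}\right) = a^{2} + \left(-1 + P^{2}\right) = -1 + P^{2} + a^{2}$)
$\left(\left(d{\left(-5,3 \right)} + h{\left(4,6 \right)}\right)^{2} + 51\right)^{2} = \left(\left(- \frac{3}{-5} + \left(-1 + 6^{2} + 4^{2}\right)\right)^{2} + 51\right)^{2} = \left(\left(\left(-3\right) \left(- \frac{1}{5}\right) + \left(-1 + 36 + 16\right)\right)^{2} + 51\right)^{2} = \left(\left(\frac{3}{5} + 51\right)^{2} + 51\right)^{2} = \left(\left(\frac{258}{5}\right)^{2} + 51\right)^{2} = \left(\frac{66564}{25} + 51\right)^{2} = \left(\frac{67839}{25}\right)^{2} = \frac{4602129921}{625}$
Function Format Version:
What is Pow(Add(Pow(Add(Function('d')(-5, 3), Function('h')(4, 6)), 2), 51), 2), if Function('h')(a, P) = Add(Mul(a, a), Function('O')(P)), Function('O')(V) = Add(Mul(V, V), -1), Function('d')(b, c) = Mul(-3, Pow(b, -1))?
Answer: Rational(4602129921, 625) ≈ 7.3634e+6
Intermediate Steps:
Function('O')(V) = Add(-1, Pow(V, 2)) (Function('O')(V) = Add(Pow(V, 2), -1) = Add(-1, Pow(V, 2)))
Function('h')(a, P) = Add(-1, Pow(P, 2), Pow(a, 2)) (Function('h')(a, P) = Add(Mul(a, a), Add(-1, Pow(P, 2))) = Add(Pow(a, 2), Add(-1, Pow(P, 2))) = Add(-1, Pow(P, 2), Pow(a, 2)))
Pow(Add(Pow(Add(Function('d')(-5, 3), Function('h')(4, 6)), 2), 51), 2) = Pow(Add(Pow(Add(Mul(-3, Pow(-5, -1)), Add(-1, Pow(6, 2), Pow(4, 2))), 2), 51), 2) = Pow(Add(Pow(Add(Mul(-3, Rational(-1, 5)), Add(-1, 36, 16)), 2), 51), 2) = Pow(Add(Pow(Add(Rational(3, 5), 51), 2), 51), 2) = Pow(Add(Pow(Rational(258, 5), 2), 51), 2) = Pow(Add(Rational(66564, 25), 51), 2) = Pow(Rational(67839, 25), 2) = Rational(4602129921, 625)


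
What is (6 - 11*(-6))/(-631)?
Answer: -72/631 ≈ -0.11410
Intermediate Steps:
(6 - 11*(-6))/(-631) = (6 + 66)*(-1/631) = 72*(-1/631) = -72/631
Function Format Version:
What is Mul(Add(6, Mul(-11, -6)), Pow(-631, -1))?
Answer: Rational(-72, 631) ≈ -0.11410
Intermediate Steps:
Mul(Add(6, Mul(-11, -6)), Pow(-631, -1)) = Mul(Add(6, 66), Rational(-1, 631)) = Mul(72, Rational(-1, 631)) = Rational(-72, 631)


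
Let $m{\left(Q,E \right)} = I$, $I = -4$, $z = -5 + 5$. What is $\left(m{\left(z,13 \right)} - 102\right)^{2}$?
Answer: $11236$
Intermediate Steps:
$z = 0$
$m{\left(Q,E \right)} = -4$
$\left(m{\left(z,13 \right)} - 102\right)^{2} = \left(-4 - 102\right)^{2} = \left(-106\right)^{2} = 11236$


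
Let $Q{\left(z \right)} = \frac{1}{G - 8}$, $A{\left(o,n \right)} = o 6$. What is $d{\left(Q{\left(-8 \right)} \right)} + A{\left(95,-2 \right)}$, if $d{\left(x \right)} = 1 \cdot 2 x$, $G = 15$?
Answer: $\frac{3992}{7} \approx 570.29$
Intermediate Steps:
$A{\left(o,n \right)} = 6 o$
$Q{\left(z \right)} = \frac{1}{7}$ ($Q{\left(z \right)} = \frac{1}{15 - 8} = \frac{1}{7}$)
$d{\left(x \right)} = 2 x$
$d{\left(Q{\left(-8 \right)} \right)} + A{\left(95,-2 \right)} = 2 \cdot \frac{1}{7} + 6 \cdot 95 = \frac{2}{7} + 570 = \frac{3992}{7}$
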